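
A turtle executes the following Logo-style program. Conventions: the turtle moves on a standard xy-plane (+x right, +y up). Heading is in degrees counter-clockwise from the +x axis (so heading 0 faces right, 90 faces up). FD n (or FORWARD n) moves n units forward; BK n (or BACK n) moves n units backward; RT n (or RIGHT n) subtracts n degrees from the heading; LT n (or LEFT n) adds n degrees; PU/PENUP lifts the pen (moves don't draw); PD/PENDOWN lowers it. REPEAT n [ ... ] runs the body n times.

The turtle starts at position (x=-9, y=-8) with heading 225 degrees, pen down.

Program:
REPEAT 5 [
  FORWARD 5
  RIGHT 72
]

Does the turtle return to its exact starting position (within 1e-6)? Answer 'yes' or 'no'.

Executing turtle program step by step:
Start: pos=(-9,-8), heading=225, pen down
REPEAT 5 [
  -- iteration 1/5 --
  FD 5: (-9,-8) -> (-12.536,-11.536) [heading=225, draw]
  RT 72: heading 225 -> 153
  -- iteration 2/5 --
  FD 5: (-12.536,-11.536) -> (-16.991,-9.266) [heading=153, draw]
  RT 72: heading 153 -> 81
  -- iteration 3/5 --
  FD 5: (-16.991,-9.266) -> (-16.208,-4.327) [heading=81, draw]
  RT 72: heading 81 -> 9
  -- iteration 4/5 --
  FD 5: (-16.208,-4.327) -> (-11.27,-3.545) [heading=9, draw]
  RT 72: heading 9 -> 297
  -- iteration 5/5 --
  FD 5: (-11.27,-3.545) -> (-9,-8) [heading=297, draw]
  RT 72: heading 297 -> 225
]
Final: pos=(-9,-8), heading=225, 5 segment(s) drawn

Start position: (-9, -8)
Final position: (-9, -8)
Distance = 0; < 1e-6 -> CLOSED

Answer: yes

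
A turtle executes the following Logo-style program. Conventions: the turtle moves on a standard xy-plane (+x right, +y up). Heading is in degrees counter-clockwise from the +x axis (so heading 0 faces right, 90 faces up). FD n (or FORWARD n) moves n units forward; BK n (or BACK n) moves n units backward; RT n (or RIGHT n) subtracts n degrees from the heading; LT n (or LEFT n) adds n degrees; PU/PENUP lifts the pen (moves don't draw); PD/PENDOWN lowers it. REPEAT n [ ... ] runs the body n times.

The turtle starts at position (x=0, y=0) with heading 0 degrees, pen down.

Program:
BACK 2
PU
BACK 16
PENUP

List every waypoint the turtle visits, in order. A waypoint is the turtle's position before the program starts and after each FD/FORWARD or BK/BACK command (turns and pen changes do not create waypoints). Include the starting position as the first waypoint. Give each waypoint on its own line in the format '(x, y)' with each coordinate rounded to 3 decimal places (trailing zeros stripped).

Executing turtle program step by step:
Start: pos=(0,0), heading=0, pen down
BK 2: (0,0) -> (-2,0) [heading=0, draw]
PU: pen up
BK 16: (-2,0) -> (-18,0) [heading=0, move]
PU: pen up
Final: pos=(-18,0), heading=0, 1 segment(s) drawn
Waypoints (3 total):
(0, 0)
(-2, 0)
(-18, 0)

Answer: (0, 0)
(-2, 0)
(-18, 0)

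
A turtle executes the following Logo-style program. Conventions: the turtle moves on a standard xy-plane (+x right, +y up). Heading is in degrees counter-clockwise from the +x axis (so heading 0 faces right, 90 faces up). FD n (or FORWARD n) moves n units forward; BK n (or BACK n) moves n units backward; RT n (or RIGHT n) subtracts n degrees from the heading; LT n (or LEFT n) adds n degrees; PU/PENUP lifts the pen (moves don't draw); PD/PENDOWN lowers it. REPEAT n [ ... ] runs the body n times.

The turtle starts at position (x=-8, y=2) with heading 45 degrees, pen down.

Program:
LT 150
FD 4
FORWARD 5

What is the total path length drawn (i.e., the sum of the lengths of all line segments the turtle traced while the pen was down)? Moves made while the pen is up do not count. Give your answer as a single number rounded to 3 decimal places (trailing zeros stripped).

Executing turtle program step by step:
Start: pos=(-8,2), heading=45, pen down
LT 150: heading 45 -> 195
FD 4: (-8,2) -> (-11.864,0.965) [heading=195, draw]
FD 5: (-11.864,0.965) -> (-16.693,-0.329) [heading=195, draw]
Final: pos=(-16.693,-0.329), heading=195, 2 segment(s) drawn

Segment lengths:
  seg 1: (-8,2) -> (-11.864,0.965), length = 4
  seg 2: (-11.864,0.965) -> (-16.693,-0.329), length = 5
Total = 9

Answer: 9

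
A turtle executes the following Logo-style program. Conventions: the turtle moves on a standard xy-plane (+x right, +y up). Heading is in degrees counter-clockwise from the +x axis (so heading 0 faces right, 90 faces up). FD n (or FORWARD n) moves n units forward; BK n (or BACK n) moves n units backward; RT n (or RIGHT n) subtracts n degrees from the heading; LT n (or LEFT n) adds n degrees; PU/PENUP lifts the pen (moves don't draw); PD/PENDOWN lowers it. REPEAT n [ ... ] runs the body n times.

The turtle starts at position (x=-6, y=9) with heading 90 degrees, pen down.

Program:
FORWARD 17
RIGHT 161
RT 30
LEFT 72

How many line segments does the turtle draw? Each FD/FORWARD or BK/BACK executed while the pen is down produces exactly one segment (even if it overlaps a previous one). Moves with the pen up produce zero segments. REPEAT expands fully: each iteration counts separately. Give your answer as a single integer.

Executing turtle program step by step:
Start: pos=(-6,9), heading=90, pen down
FD 17: (-6,9) -> (-6,26) [heading=90, draw]
RT 161: heading 90 -> 289
RT 30: heading 289 -> 259
LT 72: heading 259 -> 331
Final: pos=(-6,26), heading=331, 1 segment(s) drawn
Segments drawn: 1

Answer: 1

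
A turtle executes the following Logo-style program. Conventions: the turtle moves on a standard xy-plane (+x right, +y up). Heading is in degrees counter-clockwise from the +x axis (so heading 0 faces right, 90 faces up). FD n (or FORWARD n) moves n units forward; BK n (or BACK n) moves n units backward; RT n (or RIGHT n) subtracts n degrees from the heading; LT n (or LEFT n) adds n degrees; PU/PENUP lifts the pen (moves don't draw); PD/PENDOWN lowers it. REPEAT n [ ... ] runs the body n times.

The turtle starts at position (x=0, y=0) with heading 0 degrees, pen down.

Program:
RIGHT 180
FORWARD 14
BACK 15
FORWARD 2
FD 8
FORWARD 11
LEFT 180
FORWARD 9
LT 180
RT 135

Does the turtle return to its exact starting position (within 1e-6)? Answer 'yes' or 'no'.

Executing turtle program step by step:
Start: pos=(0,0), heading=0, pen down
RT 180: heading 0 -> 180
FD 14: (0,0) -> (-14,0) [heading=180, draw]
BK 15: (-14,0) -> (1,0) [heading=180, draw]
FD 2: (1,0) -> (-1,0) [heading=180, draw]
FD 8: (-1,0) -> (-9,0) [heading=180, draw]
FD 11: (-9,0) -> (-20,0) [heading=180, draw]
LT 180: heading 180 -> 0
FD 9: (-20,0) -> (-11,0) [heading=0, draw]
LT 180: heading 0 -> 180
RT 135: heading 180 -> 45
Final: pos=(-11,0), heading=45, 6 segment(s) drawn

Start position: (0, 0)
Final position: (-11, 0)
Distance = 11; >= 1e-6 -> NOT closed

Answer: no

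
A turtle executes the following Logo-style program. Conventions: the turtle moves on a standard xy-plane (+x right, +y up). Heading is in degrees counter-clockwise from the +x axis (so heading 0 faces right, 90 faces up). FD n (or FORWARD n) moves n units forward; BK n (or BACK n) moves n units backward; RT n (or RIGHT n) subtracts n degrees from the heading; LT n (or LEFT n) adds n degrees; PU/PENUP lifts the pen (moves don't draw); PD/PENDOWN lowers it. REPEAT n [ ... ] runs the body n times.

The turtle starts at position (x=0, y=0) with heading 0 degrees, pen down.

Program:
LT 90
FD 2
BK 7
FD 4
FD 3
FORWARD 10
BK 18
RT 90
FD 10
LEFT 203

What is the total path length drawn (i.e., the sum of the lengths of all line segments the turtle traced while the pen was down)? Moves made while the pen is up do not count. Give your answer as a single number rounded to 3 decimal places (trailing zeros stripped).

Executing turtle program step by step:
Start: pos=(0,0), heading=0, pen down
LT 90: heading 0 -> 90
FD 2: (0,0) -> (0,2) [heading=90, draw]
BK 7: (0,2) -> (0,-5) [heading=90, draw]
FD 4: (0,-5) -> (0,-1) [heading=90, draw]
FD 3: (0,-1) -> (0,2) [heading=90, draw]
FD 10: (0,2) -> (0,12) [heading=90, draw]
BK 18: (0,12) -> (0,-6) [heading=90, draw]
RT 90: heading 90 -> 0
FD 10: (0,-6) -> (10,-6) [heading=0, draw]
LT 203: heading 0 -> 203
Final: pos=(10,-6), heading=203, 7 segment(s) drawn

Segment lengths:
  seg 1: (0,0) -> (0,2), length = 2
  seg 2: (0,2) -> (0,-5), length = 7
  seg 3: (0,-5) -> (0,-1), length = 4
  seg 4: (0,-1) -> (0,2), length = 3
  seg 5: (0,2) -> (0,12), length = 10
  seg 6: (0,12) -> (0,-6), length = 18
  seg 7: (0,-6) -> (10,-6), length = 10
Total = 54

Answer: 54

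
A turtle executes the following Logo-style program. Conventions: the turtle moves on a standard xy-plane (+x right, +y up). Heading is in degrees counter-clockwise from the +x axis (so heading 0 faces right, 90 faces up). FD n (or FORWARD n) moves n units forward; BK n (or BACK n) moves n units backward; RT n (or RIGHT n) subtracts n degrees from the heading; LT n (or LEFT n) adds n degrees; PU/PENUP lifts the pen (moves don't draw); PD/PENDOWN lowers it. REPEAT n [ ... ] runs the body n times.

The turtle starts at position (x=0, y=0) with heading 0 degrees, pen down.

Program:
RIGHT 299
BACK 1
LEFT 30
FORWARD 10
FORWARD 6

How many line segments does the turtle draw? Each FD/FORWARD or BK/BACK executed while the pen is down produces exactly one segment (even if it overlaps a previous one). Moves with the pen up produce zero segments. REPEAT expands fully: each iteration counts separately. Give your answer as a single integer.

Answer: 3

Derivation:
Executing turtle program step by step:
Start: pos=(0,0), heading=0, pen down
RT 299: heading 0 -> 61
BK 1: (0,0) -> (-0.485,-0.875) [heading=61, draw]
LT 30: heading 61 -> 91
FD 10: (-0.485,-0.875) -> (-0.659,9.124) [heading=91, draw]
FD 6: (-0.659,9.124) -> (-0.764,15.123) [heading=91, draw]
Final: pos=(-0.764,15.123), heading=91, 3 segment(s) drawn
Segments drawn: 3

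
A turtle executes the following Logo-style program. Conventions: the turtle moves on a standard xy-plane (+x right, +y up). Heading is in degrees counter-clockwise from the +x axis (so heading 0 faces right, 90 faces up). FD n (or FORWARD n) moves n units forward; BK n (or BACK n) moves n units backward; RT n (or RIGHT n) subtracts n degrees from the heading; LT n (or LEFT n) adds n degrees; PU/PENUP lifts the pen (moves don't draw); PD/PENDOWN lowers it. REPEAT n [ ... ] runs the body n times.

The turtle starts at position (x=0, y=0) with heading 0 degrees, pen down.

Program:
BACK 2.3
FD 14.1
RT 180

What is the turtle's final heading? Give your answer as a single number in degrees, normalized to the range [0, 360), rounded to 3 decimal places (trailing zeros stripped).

Executing turtle program step by step:
Start: pos=(0,0), heading=0, pen down
BK 2.3: (0,0) -> (-2.3,0) [heading=0, draw]
FD 14.1: (-2.3,0) -> (11.8,0) [heading=0, draw]
RT 180: heading 0 -> 180
Final: pos=(11.8,0), heading=180, 2 segment(s) drawn

Answer: 180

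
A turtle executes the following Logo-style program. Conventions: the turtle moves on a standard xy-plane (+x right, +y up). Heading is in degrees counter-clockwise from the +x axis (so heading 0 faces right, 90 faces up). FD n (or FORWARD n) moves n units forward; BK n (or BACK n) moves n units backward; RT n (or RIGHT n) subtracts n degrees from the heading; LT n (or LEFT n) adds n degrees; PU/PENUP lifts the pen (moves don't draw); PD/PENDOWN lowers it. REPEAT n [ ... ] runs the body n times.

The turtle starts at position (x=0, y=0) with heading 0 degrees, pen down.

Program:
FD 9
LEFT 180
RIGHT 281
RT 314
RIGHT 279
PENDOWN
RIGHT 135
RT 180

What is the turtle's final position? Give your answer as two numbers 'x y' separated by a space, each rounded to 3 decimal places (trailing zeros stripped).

Executing turtle program step by step:
Start: pos=(0,0), heading=0, pen down
FD 9: (0,0) -> (9,0) [heading=0, draw]
LT 180: heading 0 -> 180
RT 281: heading 180 -> 259
RT 314: heading 259 -> 305
RT 279: heading 305 -> 26
PD: pen down
RT 135: heading 26 -> 251
RT 180: heading 251 -> 71
Final: pos=(9,0), heading=71, 1 segment(s) drawn

Answer: 9 0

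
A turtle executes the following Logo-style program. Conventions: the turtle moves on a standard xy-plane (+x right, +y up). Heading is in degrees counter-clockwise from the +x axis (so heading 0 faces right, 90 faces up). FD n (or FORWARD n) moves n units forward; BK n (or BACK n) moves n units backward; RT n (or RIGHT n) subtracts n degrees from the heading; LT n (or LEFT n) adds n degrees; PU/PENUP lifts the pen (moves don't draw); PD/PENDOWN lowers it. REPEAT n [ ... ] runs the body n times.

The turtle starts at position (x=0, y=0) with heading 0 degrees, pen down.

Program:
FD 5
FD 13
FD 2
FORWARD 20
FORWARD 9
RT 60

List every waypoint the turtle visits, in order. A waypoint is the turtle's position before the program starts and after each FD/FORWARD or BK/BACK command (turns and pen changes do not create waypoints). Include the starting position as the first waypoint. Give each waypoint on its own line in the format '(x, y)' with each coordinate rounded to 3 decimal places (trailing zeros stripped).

Answer: (0, 0)
(5, 0)
(18, 0)
(20, 0)
(40, 0)
(49, 0)

Derivation:
Executing turtle program step by step:
Start: pos=(0,0), heading=0, pen down
FD 5: (0,0) -> (5,0) [heading=0, draw]
FD 13: (5,0) -> (18,0) [heading=0, draw]
FD 2: (18,0) -> (20,0) [heading=0, draw]
FD 20: (20,0) -> (40,0) [heading=0, draw]
FD 9: (40,0) -> (49,0) [heading=0, draw]
RT 60: heading 0 -> 300
Final: pos=(49,0), heading=300, 5 segment(s) drawn
Waypoints (6 total):
(0, 0)
(5, 0)
(18, 0)
(20, 0)
(40, 0)
(49, 0)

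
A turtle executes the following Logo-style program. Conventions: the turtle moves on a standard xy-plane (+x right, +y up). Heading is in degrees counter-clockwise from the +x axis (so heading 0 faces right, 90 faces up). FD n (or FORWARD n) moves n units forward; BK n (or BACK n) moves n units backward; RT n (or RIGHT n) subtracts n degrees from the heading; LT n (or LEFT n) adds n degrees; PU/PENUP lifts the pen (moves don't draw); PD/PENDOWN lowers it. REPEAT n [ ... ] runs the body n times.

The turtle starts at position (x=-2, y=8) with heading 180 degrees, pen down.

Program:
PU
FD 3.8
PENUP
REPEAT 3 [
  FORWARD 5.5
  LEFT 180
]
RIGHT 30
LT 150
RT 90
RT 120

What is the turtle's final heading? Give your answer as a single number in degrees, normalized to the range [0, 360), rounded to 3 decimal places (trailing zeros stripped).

Answer: 270

Derivation:
Executing turtle program step by step:
Start: pos=(-2,8), heading=180, pen down
PU: pen up
FD 3.8: (-2,8) -> (-5.8,8) [heading=180, move]
PU: pen up
REPEAT 3 [
  -- iteration 1/3 --
  FD 5.5: (-5.8,8) -> (-11.3,8) [heading=180, move]
  LT 180: heading 180 -> 0
  -- iteration 2/3 --
  FD 5.5: (-11.3,8) -> (-5.8,8) [heading=0, move]
  LT 180: heading 0 -> 180
  -- iteration 3/3 --
  FD 5.5: (-5.8,8) -> (-11.3,8) [heading=180, move]
  LT 180: heading 180 -> 0
]
RT 30: heading 0 -> 330
LT 150: heading 330 -> 120
RT 90: heading 120 -> 30
RT 120: heading 30 -> 270
Final: pos=(-11.3,8), heading=270, 0 segment(s) drawn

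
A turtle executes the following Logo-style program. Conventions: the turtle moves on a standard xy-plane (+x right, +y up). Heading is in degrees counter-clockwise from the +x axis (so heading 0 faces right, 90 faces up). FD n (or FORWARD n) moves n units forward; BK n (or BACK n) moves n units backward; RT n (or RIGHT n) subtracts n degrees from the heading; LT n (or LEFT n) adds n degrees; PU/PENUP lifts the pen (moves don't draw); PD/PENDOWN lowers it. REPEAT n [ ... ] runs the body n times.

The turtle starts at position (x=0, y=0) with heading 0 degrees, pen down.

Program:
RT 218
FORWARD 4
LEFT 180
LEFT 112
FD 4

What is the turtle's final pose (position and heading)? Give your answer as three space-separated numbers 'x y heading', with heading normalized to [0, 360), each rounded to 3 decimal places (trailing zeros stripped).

Answer: -2.049 6.308 74

Derivation:
Executing turtle program step by step:
Start: pos=(0,0), heading=0, pen down
RT 218: heading 0 -> 142
FD 4: (0,0) -> (-3.152,2.463) [heading=142, draw]
LT 180: heading 142 -> 322
LT 112: heading 322 -> 74
FD 4: (-3.152,2.463) -> (-2.049,6.308) [heading=74, draw]
Final: pos=(-2.049,6.308), heading=74, 2 segment(s) drawn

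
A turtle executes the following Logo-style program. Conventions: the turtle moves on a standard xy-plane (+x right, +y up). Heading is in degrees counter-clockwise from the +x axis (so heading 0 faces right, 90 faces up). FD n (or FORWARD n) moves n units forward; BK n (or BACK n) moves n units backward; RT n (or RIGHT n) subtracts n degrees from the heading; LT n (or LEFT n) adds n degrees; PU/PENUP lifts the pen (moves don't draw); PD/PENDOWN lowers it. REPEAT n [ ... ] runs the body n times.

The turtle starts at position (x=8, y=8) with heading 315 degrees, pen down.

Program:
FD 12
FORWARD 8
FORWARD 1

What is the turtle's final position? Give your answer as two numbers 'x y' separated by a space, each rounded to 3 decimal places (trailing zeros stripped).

Answer: 22.849 -6.849

Derivation:
Executing turtle program step by step:
Start: pos=(8,8), heading=315, pen down
FD 12: (8,8) -> (16.485,-0.485) [heading=315, draw]
FD 8: (16.485,-0.485) -> (22.142,-6.142) [heading=315, draw]
FD 1: (22.142,-6.142) -> (22.849,-6.849) [heading=315, draw]
Final: pos=(22.849,-6.849), heading=315, 3 segment(s) drawn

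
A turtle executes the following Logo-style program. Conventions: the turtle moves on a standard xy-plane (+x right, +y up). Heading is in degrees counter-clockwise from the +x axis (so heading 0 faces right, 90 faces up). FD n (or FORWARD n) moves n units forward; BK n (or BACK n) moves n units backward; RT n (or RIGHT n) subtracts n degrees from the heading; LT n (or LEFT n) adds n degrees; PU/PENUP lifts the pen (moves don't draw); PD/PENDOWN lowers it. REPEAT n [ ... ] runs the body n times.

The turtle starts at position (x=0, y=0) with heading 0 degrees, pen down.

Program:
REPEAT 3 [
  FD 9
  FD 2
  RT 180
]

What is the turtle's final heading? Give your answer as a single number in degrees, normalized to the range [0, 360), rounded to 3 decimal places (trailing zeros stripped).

Answer: 180

Derivation:
Executing turtle program step by step:
Start: pos=(0,0), heading=0, pen down
REPEAT 3 [
  -- iteration 1/3 --
  FD 9: (0,0) -> (9,0) [heading=0, draw]
  FD 2: (9,0) -> (11,0) [heading=0, draw]
  RT 180: heading 0 -> 180
  -- iteration 2/3 --
  FD 9: (11,0) -> (2,0) [heading=180, draw]
  FD 2: (2,0) -> (0,0) [heading=180, draw]
  RT 180: heading 180 -> 0
  -- iteration 3/3 --
  FD 9: (0,0) -> (9,0) [heading=0, draw]
  FD 2: (9,0) -> (11,0) [heading=0, draw]
  RT 180: heading 0 -> 180
]
Final: pos=(11,0), heading=180, 6 segment(s) drawn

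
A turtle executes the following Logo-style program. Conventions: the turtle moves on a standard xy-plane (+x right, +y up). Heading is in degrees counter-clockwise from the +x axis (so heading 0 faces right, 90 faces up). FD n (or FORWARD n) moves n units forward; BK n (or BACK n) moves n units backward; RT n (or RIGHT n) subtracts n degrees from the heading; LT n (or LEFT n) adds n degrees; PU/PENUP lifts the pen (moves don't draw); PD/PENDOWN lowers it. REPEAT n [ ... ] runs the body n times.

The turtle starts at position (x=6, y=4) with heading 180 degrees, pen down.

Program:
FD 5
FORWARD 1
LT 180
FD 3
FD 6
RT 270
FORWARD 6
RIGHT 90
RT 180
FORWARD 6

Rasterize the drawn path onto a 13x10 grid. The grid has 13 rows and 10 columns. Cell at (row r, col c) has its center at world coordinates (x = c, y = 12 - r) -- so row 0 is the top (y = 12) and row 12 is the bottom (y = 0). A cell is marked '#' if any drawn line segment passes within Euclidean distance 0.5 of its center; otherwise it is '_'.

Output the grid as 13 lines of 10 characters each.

Answer: __________
__________
___#######
_________#
_________#
_________#
_________#
_________#
##########
__________
__________
__________
__________

Derivation:
Segment 0: (6,4) -> (1,4)
Segment 1: (1,4) -> (0,4)
Segment 2: (0,4) -> (3,4)
Segment 3: (3,4) -> (9,4)
Segment 4: (9,4) -> (9,10)
Segment 5: (9,10) -> (3,10)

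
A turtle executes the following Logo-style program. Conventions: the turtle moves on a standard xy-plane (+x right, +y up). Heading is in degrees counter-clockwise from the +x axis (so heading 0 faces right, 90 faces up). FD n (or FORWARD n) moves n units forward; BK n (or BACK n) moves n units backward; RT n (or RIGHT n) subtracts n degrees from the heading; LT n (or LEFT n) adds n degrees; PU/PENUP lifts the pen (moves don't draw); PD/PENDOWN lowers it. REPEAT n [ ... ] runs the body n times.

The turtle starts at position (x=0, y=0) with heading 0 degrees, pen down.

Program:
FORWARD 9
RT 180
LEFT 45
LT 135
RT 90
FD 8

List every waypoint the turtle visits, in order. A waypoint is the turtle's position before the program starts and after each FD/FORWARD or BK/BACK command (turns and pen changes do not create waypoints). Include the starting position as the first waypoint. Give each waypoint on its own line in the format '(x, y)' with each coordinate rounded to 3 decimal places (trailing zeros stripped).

Answer: (0, 0)
(9, 0)
(9, -8)

Derivation:
Executing turtle program step by step:
Start: pos=(0,0), heading=0, pen down
FD 9: (0,0) -> (9,0) [heading=0, draw]
RT 180: heading 0 -> 180
LT 45: heading 180 -> 225
LT 135: heading 225 -> 0
RT 90: heading 0 -> 270
FD 8: (9,0) -> (9,-8) [heading=270, draw]
Final: pos=(9,-8), heading=270, 2 segment(s) drawn
Waypoints (3 total):
(0, 0)
(9, 0)
(9, -8)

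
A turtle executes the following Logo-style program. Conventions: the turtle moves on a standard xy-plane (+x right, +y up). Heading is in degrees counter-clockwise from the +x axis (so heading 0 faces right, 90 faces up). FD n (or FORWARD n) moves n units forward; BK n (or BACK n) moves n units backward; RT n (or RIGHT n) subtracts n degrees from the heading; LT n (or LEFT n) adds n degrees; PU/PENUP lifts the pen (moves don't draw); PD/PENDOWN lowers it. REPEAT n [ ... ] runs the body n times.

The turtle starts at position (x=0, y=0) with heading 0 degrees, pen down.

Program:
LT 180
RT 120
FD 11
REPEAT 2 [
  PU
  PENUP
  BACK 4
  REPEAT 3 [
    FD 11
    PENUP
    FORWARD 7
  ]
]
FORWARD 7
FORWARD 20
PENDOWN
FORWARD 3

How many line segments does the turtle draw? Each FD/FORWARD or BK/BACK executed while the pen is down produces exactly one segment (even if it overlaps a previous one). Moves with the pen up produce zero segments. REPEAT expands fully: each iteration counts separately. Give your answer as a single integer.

Executing turtle program step by step:
Start: pos=(0,0), heading=0, pen down
LT 180: heading 0 -> 180
RT 120: heading 180 -> 60
FD 11: (0,0) -> (5.5,9.526) [heading=60, draw]
REPEAT 2 [
  -- iteration 1/2 --
  PU: pen up
  PU: pen up
  BK 4: (5.5,9.526) -> (3.5,6.062) [heading=60, move]
  REPEAT 3 [
    -- iteration 1/3 --
    FD 11: (3.5,6.062) -> (9,15.588) [heading=60, move]
    PU: pen up
    FD 7: (9,15.588) -> (12.5,21.651) [heading=60, move]
    -- iteration 2/3 --
    FD 11: (12.5,21.651) -> (18,31.177) [heading=60, move]
    PU: pen up
    FD 7: (18,31.177) -> (21.5,37.239) [heading=60, move]
    -- iteration 3/3 --
    FD 11: (21.5,37.239) -> (27,46.765) [heading=60, move]
    PU: pen up
    FD 7: (27,46.765) -> (30.5,52.828) [heading=60, move]
  ]
  -- iteration 2/2 --
  PU: pen up
  PU: pen up
  BK 4: (30.5,52.828) -> (28.5,49.363) [heading=60, move]
  REPEAT 3 [
    -- iteration 1/3 --
    FD 11: (28.5,49.363) -> (34,58.89) [heading=60, move]
    PU: pen up
    FD 7: (34,58.89) -> (37.5,64.952) [heading=60, move]
    -- iteration 2/3 --
    FD 11: (37.5,64.952) -> (43,74.478) [heading=60, move]
    PU: pen up
    FD 7: (43,74.478) -> (46.5,80.54) [heading=60, move]
    -- iteration 3/3 --
    FD 11: (46.5,80.54) -> (52,90.067) [heading=60, move]
    PU: pen up
    FD 7: (52,90.067) -> (55.5,96.129) [heading=60, move]
  ]
]
FD 7: (55.5,96.129) -> (59,102.191) [heading=60, move]
FD 20: (59,102.191) -> (69,119.512) [heading=60, move]
PD: pen down
FD 3: (69,119.512) -> (70.5,122.11) [heading=60, draw]
Final: pos=(70.5,122.11), heading=60, 2 segment(s) drawn
Segments drawn: 2

Answer: 2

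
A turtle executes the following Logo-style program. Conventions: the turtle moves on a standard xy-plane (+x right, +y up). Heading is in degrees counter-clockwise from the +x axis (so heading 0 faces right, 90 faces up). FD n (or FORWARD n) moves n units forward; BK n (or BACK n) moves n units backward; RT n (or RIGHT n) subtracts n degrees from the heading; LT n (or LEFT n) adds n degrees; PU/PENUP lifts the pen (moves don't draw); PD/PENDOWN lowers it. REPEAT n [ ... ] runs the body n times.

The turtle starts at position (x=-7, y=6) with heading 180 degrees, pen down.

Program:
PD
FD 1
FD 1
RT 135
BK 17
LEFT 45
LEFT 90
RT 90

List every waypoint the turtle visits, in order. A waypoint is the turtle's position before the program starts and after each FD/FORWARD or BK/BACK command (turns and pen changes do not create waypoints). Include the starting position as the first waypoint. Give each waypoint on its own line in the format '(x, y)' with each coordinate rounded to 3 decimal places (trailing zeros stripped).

Answer: (-7, 6)
(-8, 6)
(-9, 6)
(-21.021, -6.021)

Derivation:
Executing turtle program step by step:
Start: pos=(-7,6), heading=180, pen down
PD: pen down
FD 1: (-7,6) -> (-8,6) [heading=180, draw]
FD 1: (-8,6) -> (-9,6) [heading=180, draw]
RT 135: heading 180 -> 45
BK 17: (-9,6) -> (-21.021,-6.021) [heading=45, draw]
LT 45: heading 45 -> 90
LT 90: heading 90 -> 180
RT 90: heading 180 -> 90
Final: pos=(-21.021,-6.021), heading=90, 3 segment(s) drawn
Waypoints (4 total):
(-7, 6)
(-8, 6)
(-9, 6)
(-21.021, -6.021)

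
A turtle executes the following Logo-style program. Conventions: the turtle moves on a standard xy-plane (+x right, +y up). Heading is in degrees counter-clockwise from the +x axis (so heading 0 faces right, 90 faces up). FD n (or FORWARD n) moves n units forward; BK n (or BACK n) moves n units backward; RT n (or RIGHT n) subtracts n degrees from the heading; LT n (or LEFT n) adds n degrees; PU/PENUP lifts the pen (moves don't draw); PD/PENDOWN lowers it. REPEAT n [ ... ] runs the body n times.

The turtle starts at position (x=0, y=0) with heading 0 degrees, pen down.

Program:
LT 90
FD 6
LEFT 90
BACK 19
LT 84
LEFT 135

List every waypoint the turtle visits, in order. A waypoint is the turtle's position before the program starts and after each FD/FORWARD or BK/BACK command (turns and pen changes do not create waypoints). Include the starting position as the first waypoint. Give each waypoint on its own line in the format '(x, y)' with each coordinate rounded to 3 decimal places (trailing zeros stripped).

Answer: (0, 0)
(0, 6)
(19, 6)

Derivation:
Executing turtle program step by step:
Start: pos=(0,0), heading=0, pen down
LT 90: heading 0 -> 90
FD 6: (0,0) -> (0,6) [heading=90, draw]
LT 90: heading 90 -> 180
BK 19: (0,6) -> (19,6) [heading=180, draw]
LT 84: heading 180 -> 264
LT 135: heading 264 -> 39
Final: pos=(19,6), heading=39, 2 segment(s) drawn
Waypoints (3 total):
(0, 0)
(0, 6)
(19, 6)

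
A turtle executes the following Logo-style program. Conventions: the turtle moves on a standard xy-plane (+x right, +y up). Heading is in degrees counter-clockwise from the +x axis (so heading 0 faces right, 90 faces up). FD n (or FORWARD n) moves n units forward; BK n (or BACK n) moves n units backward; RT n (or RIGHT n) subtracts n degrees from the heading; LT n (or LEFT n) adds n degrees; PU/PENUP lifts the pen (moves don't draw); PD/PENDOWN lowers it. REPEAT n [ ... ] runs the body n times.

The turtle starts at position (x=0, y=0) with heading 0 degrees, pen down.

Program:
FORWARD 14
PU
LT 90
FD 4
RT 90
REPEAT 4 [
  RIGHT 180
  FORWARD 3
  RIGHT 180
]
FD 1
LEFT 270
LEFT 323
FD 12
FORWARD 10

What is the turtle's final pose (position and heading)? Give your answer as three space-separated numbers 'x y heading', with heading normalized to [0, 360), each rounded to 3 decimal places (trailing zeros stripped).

Answer: -10.24 -13.57 233

Derivation:
Executing turtle program step by step:
Start: pos=(0,0), heading=0, pen down
FD 14: (0,0) -> (14,0) [heading=0, draw]
PU: pen up
LT 90: heading 0 -> 90
FD 4: (14,0) -> (14,4) [heading=90, move]
RT 90: heading 90 -> 0
REPEAT 4 [
  -- iteration 1/4 --
  RT 180: heading 0 -> 180
  FD 3: (14,4) -> (11,4) [heading=180, move]
  RT 180: heading 180 -> 0
  -- iteration 2/4 --
  RT 180: heading 0 -> 180
  FD 3: (11,4) -> (8,4) [heading=180, move]
  RT 180: heading 180 -> 0
  -- iteration 3/4 --
  RT 180: heading 0 -> 180
  FD 3: (8,4) -> (5,4) [heading=180, move]
  RT 180: heading 180 -> 0
  -- iteration 4/4 --
  RT 180: heading 0 -> 180
  FD 3: (5,4) -> (2,4) [heading=180, move]
  RT 180: heading 180 -> 0
]
FD 1: (2,4) -> (3,4) [heading=0, move]
LT 270: heading 0 -> 270
LT 323: heading 270 -> 233
FD 12: (3,4) -> (-4.222,-5.584) [heading=233, move]
FD 10: (-4.222,-5.584) -> (-10.24,-13.57) [heading=233, move]
Final: pos=(-10.24,-13.57), heading=233, 1 segment(s) drawn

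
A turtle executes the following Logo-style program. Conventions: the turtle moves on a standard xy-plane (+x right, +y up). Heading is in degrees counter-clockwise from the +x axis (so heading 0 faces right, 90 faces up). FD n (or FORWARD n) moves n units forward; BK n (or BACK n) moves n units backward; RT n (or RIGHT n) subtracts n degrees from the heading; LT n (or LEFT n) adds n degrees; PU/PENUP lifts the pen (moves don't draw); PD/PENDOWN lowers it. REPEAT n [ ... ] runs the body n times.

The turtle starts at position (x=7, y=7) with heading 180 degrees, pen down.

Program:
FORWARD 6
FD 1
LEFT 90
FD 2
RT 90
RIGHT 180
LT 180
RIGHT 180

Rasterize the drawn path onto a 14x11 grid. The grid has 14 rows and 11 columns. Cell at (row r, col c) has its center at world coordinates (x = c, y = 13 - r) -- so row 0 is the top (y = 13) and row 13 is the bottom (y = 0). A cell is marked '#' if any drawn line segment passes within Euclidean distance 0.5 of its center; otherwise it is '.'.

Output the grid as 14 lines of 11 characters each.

Segment 0: (7,7) -> (1,7)
Segment 1: (1,7) -> (0,7)
Segment 2: (0,7) -> (-0,5)

Answer: ...........
...........
...........
...........
...........
...........
########...
#..........
#..........
...........
...........
...........
...........
...........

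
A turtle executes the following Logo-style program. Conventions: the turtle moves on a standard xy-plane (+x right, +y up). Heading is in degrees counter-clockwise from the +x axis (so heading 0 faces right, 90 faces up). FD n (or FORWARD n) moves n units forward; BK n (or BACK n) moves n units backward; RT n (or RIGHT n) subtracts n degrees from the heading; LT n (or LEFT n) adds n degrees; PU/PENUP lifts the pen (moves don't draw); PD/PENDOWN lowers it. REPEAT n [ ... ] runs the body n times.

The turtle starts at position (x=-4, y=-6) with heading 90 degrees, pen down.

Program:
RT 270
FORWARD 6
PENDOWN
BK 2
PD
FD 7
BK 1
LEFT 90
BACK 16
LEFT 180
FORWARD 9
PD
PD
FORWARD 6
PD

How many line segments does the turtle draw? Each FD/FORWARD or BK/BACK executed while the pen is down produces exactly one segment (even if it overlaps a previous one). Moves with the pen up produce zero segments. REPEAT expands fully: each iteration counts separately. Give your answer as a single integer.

Answer: 7

Derivation:
Executing turtle program step by step:
Start: pos=(-4,-6), heading=90, pen down
RT 270: heading 90 -> 180
FD 6: (-4,-6) -> (-10,-6) [heading=180, draw]
PD: pen down
BK 2: (-10,-6) -> (-8,-6) [heading=180, draw]
PD: pen down
FD 7: (-8,-6) -> (-15,-6) [heading=180, draw]
BK 1: (-15,-6) -> (-14,-6) [heading=180, draw]
LT 90: heading 180 -> 270
BK 16: (-14,-6) -> (-14,10) [heading=270, draw]
LT 180: heading 270 -> 90
FD 9: (-14,10) -> (-14,19) [heading=90, draw]
PD: pen down
PD: pen down
FD 6: (-14,19) -> (-14,25) [heading=90, draw]
PD: pen down
Final: pos=(-14,25), heading=90, 7 segment(s) drawn
Segments drawn: 7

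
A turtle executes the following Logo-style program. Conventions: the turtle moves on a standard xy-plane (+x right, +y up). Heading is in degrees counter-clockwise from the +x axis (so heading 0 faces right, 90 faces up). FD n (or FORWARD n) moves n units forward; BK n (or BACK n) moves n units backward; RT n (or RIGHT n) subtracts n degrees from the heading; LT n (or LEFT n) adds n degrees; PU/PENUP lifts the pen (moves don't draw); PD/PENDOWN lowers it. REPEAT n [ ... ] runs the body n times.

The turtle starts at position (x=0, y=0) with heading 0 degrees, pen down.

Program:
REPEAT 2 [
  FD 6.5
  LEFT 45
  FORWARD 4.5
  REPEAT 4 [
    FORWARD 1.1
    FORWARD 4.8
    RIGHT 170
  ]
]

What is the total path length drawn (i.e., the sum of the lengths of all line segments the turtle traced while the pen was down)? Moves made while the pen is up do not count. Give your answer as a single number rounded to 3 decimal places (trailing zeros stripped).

Answer: 69.2

Derivation:
Executing turtle program step by step:
Start: pos=(0,0), heading=0, pen down
REPEAT 2 [
  -- iteration 1/2 --
  FD 6.5: (0,0) -> (6.5,0) [heading=0, draw]
  LT 45: heading 0 -> 45
  FD 4.5: (6.5,0) -> (9.682,3.182) [heading=45, draw]
  REPEAT 4 [
    -- iteration 1/4 --
    FD 1.1: (9.682,3.182) -> (10.46,3.96) [heading=45, draw]
    FD 4.8: (10.46,3.96) -> (13.854,7.354) [heading=45, draw]
    RT 170: heading 45 -> 235
    -- iteration 2/4 --
    FD 1.1: (13.854,7.354) -> (13.223,6.453) [heading=235, draw]
    FD 4.8: (13.223,6.453) -> (10.47,2.521) [heading=235, draw]
    RT 170: heading 235 -> 65
    -- iteration 3/4 --
    FD 1.1: (10.47,2.521) -> (10.935,3.518) [heading=65, draw]
    FD 4.8: (10.935,3.518) -> (12.963,7.868) [heading=65, draw]
    RT 170: heading 65 -> 255
    -- iteration 4/4 --
    FD 1.1: (12.963,7.868) -> (12.679,6.806) [heading=255, draw]
    FD 4.8: (12.679,6.806) -> (11.436,2.169) [heading=255, draw]
    RT 170: heading 255 -> 85
  ]
  -- iteration 2/2 --
  FD 6.5: (11.436,2.169) -> (12.003,8.644) [heading=85, draw]
  LT 45: heading 85 -> 130
  FD 4.5: (12.003,8.644) -> (9.11,12.092) [heading=130, draw]
  REPEAT 4 [
    -- iteration 1/4 --
    FD 1.1: (9.11,12.092) -> (8.403,12.934) [heading=130, draw]
    FD 4.8: (8.403,12.934) -> (5.318,16.611) [heading=130, draw]
    RT 170: heading 130 -> 320
    -- iteration 2/4 --
    FD 1.1: (5.318,16.611) -> (6.16,15.904) [heading=320, draw]
    FD 4.8: (6.16,15.904) -> (9.837,12.819) [heading=320, draw]
    RT 170: heading 320 -> 150
    -- iteration 3/4 --
    FD 1.1: (9.837,12.819) -> (8.885,13.369) [heading=150, draw]
    FD 4.8: (8.885,13.369) -> (4.728,15.769) [heading=150, draw]
    RT 170: heading 150 -> 340
    -- iteration 4/4 --
    FD 1.1: (4.728,15.769) -> (5.762,15.393) [heading=340, draw]
    FD 4.8: (5.762,15.393) -> (10.272,13.751) [heading=340, draw]
    RT 170: heading 340 -> 170
  ]
]
Final: pos=(10.272,13.751), heading=170, 20 segment(s) drawn

Segment lengths:
  seg 1: (0,0) -> (6.5,0), length = 6.5
  seg 2: (6.5,0) -> (9.682,3.182), length = 4.5
  seg 3: (9.682,3.182) -> (10.46,3.96), length = 1.1
  seg 4: (10.46,3.96) -> (13.854,7.354), length = 4.8
  seg 5: (13.854,7.354) -> (13.223,6.453), length = 1.1
  seg 6: (13.223,6.453) -> (10.47,2.521), length = 4.8
  seg 7: (10.47,2.521) -> (10.935,3.518), length = 1.1
  seg 8: (10.935,3.518) -> (12.963,7.868), length = 4.8
  seg 9: (12.963,7.868) -> (12.679,6.806), length = 1.1
  seg 10: (12.679,6.806) -> (11.436,2.169), length = 4.8
  seg 11: (11.436,2.169) -> (12.003,8.644), length = 6.5
  seg 12: (12.003,8.644) -> (9.11,12.092), length = 4.5
  seg 13: (9.11,12.092) -> (8.403,12.934), length = 1.1
  seg 14: (8.403,12.934) -> (5.318,16.611), length = 4.8
  seg 15: (5.318,16.611) -> (6.16,15.904), length = 1.1
  seg 16: (6.16,15.904) -> (9.837,12.819), length = 4.8
  seg 17: (9.837,12.819) -> (8.885,13.369), length = 1.1
  seg 18: (8.885,13.369) -> (4.728,15.769), length = 4.8
  seg 19: (4.728,15.769) -> (5.762,15.393), length = 1.1
  seg 20: (5.762,15.393) -> (10.272,13.751), length = 4.8
Total = 69.2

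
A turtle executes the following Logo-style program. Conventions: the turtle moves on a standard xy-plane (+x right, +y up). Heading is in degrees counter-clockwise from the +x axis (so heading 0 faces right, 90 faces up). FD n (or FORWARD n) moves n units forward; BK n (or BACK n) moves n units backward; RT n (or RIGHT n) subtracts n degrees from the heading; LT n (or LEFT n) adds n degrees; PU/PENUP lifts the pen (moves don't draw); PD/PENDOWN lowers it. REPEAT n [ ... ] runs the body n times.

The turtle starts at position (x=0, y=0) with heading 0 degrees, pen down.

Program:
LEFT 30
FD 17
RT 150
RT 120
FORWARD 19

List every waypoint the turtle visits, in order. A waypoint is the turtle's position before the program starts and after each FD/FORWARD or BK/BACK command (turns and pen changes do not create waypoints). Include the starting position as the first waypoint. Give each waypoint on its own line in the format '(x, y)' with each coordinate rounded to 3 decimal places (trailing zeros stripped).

Executing turtle program step by step:
Start: pos=(0,0), heading=0, pen down
LT 30: heading 0 -> 30
FD 17: (0,0) -> (14.722,8.5) [heading=30, draw]
RT 150: heading 30 -> 240
RT 120: heading 240 -> 120
FD 19: (14.722,8.5) -> (5.222,24.954) [heading=120, draw]
Final: pos=(5.222,24.954), heading=120, 2 segment(s) drawn
Waypoints (3 total):
(0, 0)
(14.722, 8.5)
(5.222, 24.954)

Answer: (0, 0)
(14.722, 8.5)
(5.222, 24.954)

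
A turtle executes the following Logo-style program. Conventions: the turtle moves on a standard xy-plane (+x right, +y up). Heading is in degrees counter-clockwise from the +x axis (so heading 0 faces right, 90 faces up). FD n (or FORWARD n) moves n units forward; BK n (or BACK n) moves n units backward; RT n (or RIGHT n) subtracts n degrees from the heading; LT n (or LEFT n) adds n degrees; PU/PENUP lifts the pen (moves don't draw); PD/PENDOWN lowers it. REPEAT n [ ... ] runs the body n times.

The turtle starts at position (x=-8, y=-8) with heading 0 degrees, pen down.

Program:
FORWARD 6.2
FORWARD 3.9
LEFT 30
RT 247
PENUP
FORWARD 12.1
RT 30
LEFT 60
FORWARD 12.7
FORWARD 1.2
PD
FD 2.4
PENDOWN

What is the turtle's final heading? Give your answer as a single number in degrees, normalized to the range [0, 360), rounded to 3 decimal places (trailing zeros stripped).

Answer: 173

Derivation:
Executing turtle program step by step:
Start: pos=(-8,-8), heading=0, pen down
FD 6.2: (-8,-8) -> (-1.8,-8) [heading=0, draw]
FD 3.9: (-1.8,-8) -> (2.1,-8) [heading=0, draw]
LT 30: heading 0 -> 30
RT 247: heading 30 -> 143
PU: pen up
FD 12.1: (2.1,-8) -> (-7.563,-0.718) [heading=143, move]
RT 30: heading 143 -> 113
LT 60: heading 113 -> 173
FD 12.7: (-7.563,-0.718) -> (-20.169,0.83) [heading=173, move]
FD 1.2: (-20.169,0.83) -> (-21.36,0.976) [heading=173, move]
PD: pen down
FD 2.4: (-21.36,0.976) -> (-23.742,1.268) [heading=173, draw]
PD: pen down
Final: pos=(-23.742,1.268), heading=173, 3 segment(s) drawn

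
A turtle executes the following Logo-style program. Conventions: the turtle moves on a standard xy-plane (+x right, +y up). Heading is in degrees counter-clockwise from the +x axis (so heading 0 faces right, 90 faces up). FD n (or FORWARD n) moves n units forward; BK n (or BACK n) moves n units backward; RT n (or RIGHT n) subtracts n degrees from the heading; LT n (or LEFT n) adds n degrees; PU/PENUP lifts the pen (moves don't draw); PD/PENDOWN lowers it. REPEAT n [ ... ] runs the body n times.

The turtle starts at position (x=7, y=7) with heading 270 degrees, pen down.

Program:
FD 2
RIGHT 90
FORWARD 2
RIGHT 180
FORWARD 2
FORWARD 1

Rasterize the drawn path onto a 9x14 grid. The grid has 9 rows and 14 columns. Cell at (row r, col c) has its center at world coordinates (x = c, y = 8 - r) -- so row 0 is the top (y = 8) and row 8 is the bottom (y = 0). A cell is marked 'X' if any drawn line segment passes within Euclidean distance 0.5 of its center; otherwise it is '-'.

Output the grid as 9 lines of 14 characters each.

Answer: --------------
-------X------
-------X------
-----XXXX-----
--------------
--------------
--------------
--------------
--------------

Derivation:
Segment 0: (7,7) -> (7,5)
Segment 1: (7,5) -> (5,5)
Segment 2: (5,5) -> (7,5)
Segment 3: (7,5) -> (8,5)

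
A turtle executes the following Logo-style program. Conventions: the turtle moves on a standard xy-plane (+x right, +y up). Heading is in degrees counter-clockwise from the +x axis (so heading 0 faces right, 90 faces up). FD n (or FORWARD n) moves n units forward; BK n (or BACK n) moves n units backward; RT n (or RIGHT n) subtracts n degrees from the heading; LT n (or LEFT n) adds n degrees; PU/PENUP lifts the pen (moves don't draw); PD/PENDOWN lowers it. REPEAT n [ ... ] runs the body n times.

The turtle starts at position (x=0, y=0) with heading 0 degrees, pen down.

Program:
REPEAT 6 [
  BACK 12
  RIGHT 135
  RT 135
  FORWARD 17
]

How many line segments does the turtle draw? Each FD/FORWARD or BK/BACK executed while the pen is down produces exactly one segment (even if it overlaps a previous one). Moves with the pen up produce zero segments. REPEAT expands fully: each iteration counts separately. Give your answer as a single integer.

Executing turtle program step by step:
Start: pos=(0,0), heading=0, pen down
REPEAT 6 [
  -- iteration 1/6 --
  BK 12: (0,0) -> (-12,0) [heading=0, draw]
  RT 135: heading 0 -> 225
  RT 135: heading 225 -> 90
  FD 17: (-12,0) -> (-12,17) [heading=90, draw]
  -- iteration 2/6 --
  BK 12: (-12,17) -> (-12,5) [heading=90, draw]
  RT 135: heading 90 -> 315
  RT 135: heading 315 -> 180
  FD 17: (-12,5) -> (-29,5) [heading=180, draw]
  -- iteration 3/6 --
  BK 12: (-29,5) -> (-17,5) [heading=180, draw]
  RT 135: heading 180 -> 45
  RT 135: heading 45 -> 270
  FD 17: (-17,5) -> (-17,-12) [heading=270, draw]
  -- iteration 4/6 --
  BK 12: (-17,-12) -> (-17,0) [heading=270, draw]
  RT 135: heading 270 -> 135
  RT 135: heading 135 -> 0
  FD 17: (-17,0) -> (0,0) [heading=0, draw]
  -- iteration 5/6 --
  BK 12: (0,0) -> (-12,0) [heading=0, draw]
  RT 135: heading 0 -> 225
  RT 135: heading 225 -> 90
  FD 17: (-12,0) -> (-12,17) [heading=90, draw]
  -- iteration 6/6 --
  BK 12: (-12,17) -> (-12,5) [heading=90, draw]
  RT 135: heading 90 -> 315
  RT 135: heading 315 -> 180
  FD 17: (-12,5) -> (-29,5) [heading=180, draw]
]
Final: pos=(-29,5), heading=180, 12 segment(s) drawn
Segments drawn: 12

Answer: 12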